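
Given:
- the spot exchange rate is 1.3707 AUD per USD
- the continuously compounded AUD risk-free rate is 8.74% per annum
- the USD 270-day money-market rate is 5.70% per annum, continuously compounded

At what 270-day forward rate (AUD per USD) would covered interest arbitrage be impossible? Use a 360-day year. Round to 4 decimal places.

1.4023

T = 270/360 years.
AUD accumulates by e^(0.0874×270/360) = 1.0677461.
USD growth factor: e^(0.0570×270/360) = 1.0436769.
So F = 1.3707 × 1.0677461 / 1.0436769 = 1.402311 (AUD/USD).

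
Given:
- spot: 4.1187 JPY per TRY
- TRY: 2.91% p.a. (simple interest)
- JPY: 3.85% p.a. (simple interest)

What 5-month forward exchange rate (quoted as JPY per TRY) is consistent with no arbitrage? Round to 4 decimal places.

T = 5/12 years.
JPY growth factor: 1 + 0.0385×5/12 = 1.0160417.
Growth of 1 TRY over T: 1 + 0.0291×5/12 = 1.012125.
Forward (JPY per TRY) = 4.1187 × 1.0160417 / 1.012125 = 4.134638.

4.1346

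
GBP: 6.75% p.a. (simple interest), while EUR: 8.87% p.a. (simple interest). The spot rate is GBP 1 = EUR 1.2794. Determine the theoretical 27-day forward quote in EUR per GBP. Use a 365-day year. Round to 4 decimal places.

1.2814

T = 27/365 years.
Growth of 1 EUR over T: 1 + 0.0887×27/365 = 1.0065614.
GBP growth factor: 1 + 0.0675×27/365 = 1.0049932.
CIP: F = S · (grow EUR)/(grow GBP) = 1.2794 × 1.0065614/1.0049932 = 1.281396 EUR per GBP.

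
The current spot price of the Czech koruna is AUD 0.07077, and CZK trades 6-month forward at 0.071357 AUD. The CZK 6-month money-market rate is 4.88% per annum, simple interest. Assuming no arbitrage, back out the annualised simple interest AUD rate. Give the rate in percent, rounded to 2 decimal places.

6.58%

T = 6/12 years.
CIP gives F = S · g_AUD/g_CZK, so g_AUD/g_CZK = 0.071357/0.07077 = 1.0082945.
CZK growth factor: 1 + 0.0488×6/12 = 1.024400.
So the AUD growth factor = 1.0328969.
r = (1.0328969 − 1)/(6/12) = 0.065794 → 6.58%.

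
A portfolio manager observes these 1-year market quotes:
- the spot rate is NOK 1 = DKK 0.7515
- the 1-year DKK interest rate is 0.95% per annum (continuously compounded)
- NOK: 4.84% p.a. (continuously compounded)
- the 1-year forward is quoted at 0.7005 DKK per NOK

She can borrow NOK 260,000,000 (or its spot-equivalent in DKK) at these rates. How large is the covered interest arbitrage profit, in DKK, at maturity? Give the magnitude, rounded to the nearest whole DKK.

DKK 6,093,149

T = 1 year.
Invest the NOK and cover forward: 260,000,000 × 1.04959040753 × 0.7005 = DKK 191,161,900.92.
Convert at spot and invest in DKK: 260,000,000 × 0.7515 × 1.00954526824 = DKK 197,255,049.96.
The quoted forward undervalues NOK, so borrow NOK, convert to DKK at spot, deposit the DKK at 0.95%, and buy NOK forward at 0.7005 to cover the loan.
Arbitrage profit = |191,161,900.92 − 197,255,049.96| = DKK 6,093,149.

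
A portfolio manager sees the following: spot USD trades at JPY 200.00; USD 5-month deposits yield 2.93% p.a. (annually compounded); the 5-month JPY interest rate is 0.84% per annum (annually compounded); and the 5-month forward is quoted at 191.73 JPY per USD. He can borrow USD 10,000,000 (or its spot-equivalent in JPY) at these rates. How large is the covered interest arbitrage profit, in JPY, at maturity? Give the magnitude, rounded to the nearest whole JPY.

T = 5/12 years.
Invest the USD and cover forward: 10,000,000 × 1.012105586403 × 191.73 = JPY 1,940,510,040.81.
Convert at spot and invest in JPY: 10,000,000 × 200.00 × 1.003491462811 = JPY 2,006,982,925.62.
The quoted forward undervalues USD, so borrow USD, convert to JPY at spot, deposit the JPY at 0.84%, and buy USD forward at 191.73 to cover the loan.
Arbitrage profit = |1,940,510,040.81 − 2,006,982,925.62| = JPY 66,472,885.

JPY 66,472,885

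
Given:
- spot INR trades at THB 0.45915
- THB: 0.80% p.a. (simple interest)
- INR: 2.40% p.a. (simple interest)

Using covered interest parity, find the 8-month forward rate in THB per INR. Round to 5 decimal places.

0.45433

T = 8/12 years.
Growth of 1 THB over T: 1 + 0.0080×8/12 = 1.0053333.
Growth of 1 INR over T: 1 + 0.0240×8/12 = 1.016000.
Forward (THB per INR) = 0.45915 × 1.0053333 / 1.016000 = 0.4543295.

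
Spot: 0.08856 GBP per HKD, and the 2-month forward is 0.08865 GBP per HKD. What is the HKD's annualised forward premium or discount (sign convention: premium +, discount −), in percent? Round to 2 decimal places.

T = 2/12 years.
(F − S)/S = (0.08865 − 0.08856)/0.08856 = 0.0010163.
Per annum: 0.0010163 / (2/12) = 0.006098 = 0.61%.

+0.61%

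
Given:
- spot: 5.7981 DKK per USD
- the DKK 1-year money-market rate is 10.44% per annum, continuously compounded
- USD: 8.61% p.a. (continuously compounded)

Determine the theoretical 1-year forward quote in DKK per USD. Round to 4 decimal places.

5.9052

T = 1 year.
Growth of 1 DKK over T: e^(0.1044×1) = 1.1100444.
USD growth factor: e^(0.0861×1) = 1.0899153.
Forward (DKK per USD) = 5.7981 × 1.1100444 / 1.0899153 = 5.905182.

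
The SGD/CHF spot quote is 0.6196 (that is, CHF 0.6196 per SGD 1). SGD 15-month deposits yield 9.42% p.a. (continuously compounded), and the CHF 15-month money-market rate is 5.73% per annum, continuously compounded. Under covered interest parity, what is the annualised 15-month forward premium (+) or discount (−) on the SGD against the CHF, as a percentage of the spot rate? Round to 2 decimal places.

-3.61%

T = 15/12 years.
F = S · g_CHF/g_SGD = 0.6196 × 1.0742524/1.1249628 = 0.5916700.
(F − S)/S ÷ T = (0.5916700 − 0.6196)/0.6196/(15/12) = -0.036062 → -3.61%.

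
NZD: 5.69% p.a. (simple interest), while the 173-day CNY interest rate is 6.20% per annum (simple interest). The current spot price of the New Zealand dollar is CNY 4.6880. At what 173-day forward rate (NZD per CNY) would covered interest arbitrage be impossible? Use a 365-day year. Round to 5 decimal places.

T = 173/365 years.
Growth of 1 CNY over T: 1 + 0.0620×173/365 = 1.0293863.
NZD growth factor: 1 + 0.0569×173/365 = 1.026969.
So F = 4.688 × 1.0293863 / 1.026969 = 4.699035 (CNY/NZD).
Invert for NZD per CNY: 1 / 4.699035 = 0.21281.

0.21281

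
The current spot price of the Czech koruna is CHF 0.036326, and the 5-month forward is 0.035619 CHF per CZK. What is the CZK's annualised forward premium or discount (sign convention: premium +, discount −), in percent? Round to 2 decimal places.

T = 5/12 years.
(F − S)/S = (0.035619 − 0.036326)/0.036326 = -0.0194626.
Annualise by dividing by T: -0.0194626 / (5/12) = -0.046710 → -4.67%.

-4.67%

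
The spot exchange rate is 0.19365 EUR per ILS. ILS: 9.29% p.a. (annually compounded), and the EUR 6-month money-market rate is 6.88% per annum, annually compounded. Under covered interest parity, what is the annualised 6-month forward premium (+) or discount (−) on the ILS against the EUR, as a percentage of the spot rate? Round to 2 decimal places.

-2.22%

T = 6/12 years.
F = S · g_EUR/g_ILS = 0.19365 × 1.0338278/1.0454186 = 0.19150296.
(F − S)/S ÷ T = (0.19150296 − 0.19365)/0.19365/(6/12) = -0.022174 → -2.22%.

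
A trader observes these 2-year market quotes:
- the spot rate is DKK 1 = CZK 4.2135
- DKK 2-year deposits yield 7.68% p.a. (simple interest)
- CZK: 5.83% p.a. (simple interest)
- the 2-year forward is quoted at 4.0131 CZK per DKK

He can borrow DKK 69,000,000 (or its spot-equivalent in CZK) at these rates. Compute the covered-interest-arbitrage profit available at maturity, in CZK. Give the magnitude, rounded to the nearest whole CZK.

CZK 5,194,454

T = 2 years.
Keep in DKK, deliver into the forward: 69,000,000·1.153600·4.0131 = CZK 319,436,339.04.
Swap to CZK now, deposit: 69,000,000·4.2135·1.116600 = CZK 324,630,792.90.
The quoted forward undervalues DKK, so borrow DKK, convert to CZK at spot, deposit the CZK at 5.83%, and buy DKK forward at 4.0131 to cover the loan.
Profit = 324,630,792.90 − 319,436,339.04 = CZK 5,194,454.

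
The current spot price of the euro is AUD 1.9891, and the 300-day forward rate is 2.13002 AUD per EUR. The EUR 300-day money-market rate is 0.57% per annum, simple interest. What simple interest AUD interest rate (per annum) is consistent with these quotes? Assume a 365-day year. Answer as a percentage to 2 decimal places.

T = 300/365 years.
F/S = 2.13002/1.9891 = 1.0708461 = (growth of AUD) / (growth of EUR).
The EUR side grows by 1 + 0.0057×300/365 = 1.0046849.
That pins the AUD growth at 1.0758629.
(1.0758629 − 1)/T = 0.092300, i.e. 9.23%.

9.23%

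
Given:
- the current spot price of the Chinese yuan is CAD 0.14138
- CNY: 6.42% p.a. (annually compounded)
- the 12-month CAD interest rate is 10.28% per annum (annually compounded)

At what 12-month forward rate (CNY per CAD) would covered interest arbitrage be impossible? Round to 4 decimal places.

6.8256

T = 1 year.
CAD accumulates by (1 + 0.1028)^1 = 1.102800.
CNY accumulates by (1 + 0.0642)^1 = 1.064200.
Forward (CAD per CNY) = 0.14138 × 1.102800 / 1.064200 = 0.1465080.
Quoted the other way: 1/0.1465080 = 6.8256 CNY per CAD.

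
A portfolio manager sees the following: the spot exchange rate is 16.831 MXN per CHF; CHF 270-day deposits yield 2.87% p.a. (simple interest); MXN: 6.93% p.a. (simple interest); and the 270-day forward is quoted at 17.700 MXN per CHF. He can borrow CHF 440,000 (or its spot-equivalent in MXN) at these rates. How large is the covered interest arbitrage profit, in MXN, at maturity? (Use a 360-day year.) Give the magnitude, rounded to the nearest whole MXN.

MXN 165,089

T = 270/360 years.
Route A — deposit CHF, sell forward: 440,000 × 1.021525 × 17.700 = MXN 7,955,636.70.
Route B — convert at spot, deposit MXN: 440,000 × 16.831 × 1.051975 = MXN 7,790,548.14.
The quoted forward overvalues CHF, so borrow MXN, buy CHF at spot, deposit the CHF at 2.87%, and sell the proceeds forward at 17.700.
Arbitrage profit = |7,955,636.70 − 7,790,548.14| = MXN 165,089.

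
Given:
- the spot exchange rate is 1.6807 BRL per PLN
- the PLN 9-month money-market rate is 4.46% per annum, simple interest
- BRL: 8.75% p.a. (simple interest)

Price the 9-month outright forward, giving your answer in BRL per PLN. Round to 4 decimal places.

T = 9/12 years.
BRL growth factor: 1 + 0.0875×9/12 = 1.065625.
PLN accumulates by 1 + 0.0446×9/12 = 1.033450.
So F = 1.6807 × 1.065625 / 1.033450 = 1.733026 (BRL/PLN).

1.7330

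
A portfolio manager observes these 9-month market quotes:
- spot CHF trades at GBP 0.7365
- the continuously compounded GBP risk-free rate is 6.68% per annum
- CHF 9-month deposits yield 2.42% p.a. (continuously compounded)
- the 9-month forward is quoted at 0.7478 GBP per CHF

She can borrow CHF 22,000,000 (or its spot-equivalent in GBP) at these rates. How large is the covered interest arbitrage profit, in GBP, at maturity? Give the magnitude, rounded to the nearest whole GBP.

T = 9/12 years.
Invest the CHF and cover forward: 22,000,000 × 1.0183157123 × 0.7478 = GBP 16,752,922.77.
Convert at spot and invest in GBP: 22,000,000 × 0.7365 × 1.0513762287 = GBP 17,035,449.03.
The quoted forward undervalues CHF, so borrow CHF, convert to GBP at spot, deposit the GBP at 6.68%, and buy CHF forward at 0.7478 to cover the loan.
Arbitrage profit = |16,752,922.77 − 17,035,449.03| = GBP 282,526.

GBP 282,526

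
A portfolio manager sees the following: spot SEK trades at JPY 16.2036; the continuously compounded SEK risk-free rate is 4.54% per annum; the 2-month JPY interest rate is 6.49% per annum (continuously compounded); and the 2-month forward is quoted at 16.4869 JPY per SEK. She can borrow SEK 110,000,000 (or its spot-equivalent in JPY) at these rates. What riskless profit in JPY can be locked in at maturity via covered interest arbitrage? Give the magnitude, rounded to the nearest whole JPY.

JPY 25,553,414

T = 2/12 years.
Invest the SEK and cover forward: 110,000,000 × 1.00759536623 × 16.4869 = JPY 1,827,333,644.78.
Convert at spot and invest in JPY: 110,000,000 × 16.2036 × 1.010875378303 = JPY 1,801,780,230.79.
The quoted forward overvalues SEK, so borrow JPY, buy SEK at spot, deposit the SEK at 4.54%, and sell the proceeds forward at 16.4869.
Profit = 1,827,333,644.78 − 1,801,780,230.79 = JPY 25,553,414.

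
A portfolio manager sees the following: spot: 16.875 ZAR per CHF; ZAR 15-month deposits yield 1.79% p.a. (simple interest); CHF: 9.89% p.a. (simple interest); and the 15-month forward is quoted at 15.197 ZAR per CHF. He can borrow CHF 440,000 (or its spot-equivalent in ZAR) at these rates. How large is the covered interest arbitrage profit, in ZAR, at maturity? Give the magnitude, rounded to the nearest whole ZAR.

T = 15/12 years.
Route A — deposit CHF, sell forward: 440,000 × 1.123625 × 15.197 = ZAR 7,513,320.82.
Route B — convert at spot, deposit ZAR: 440,000 × 16.875 × 1.022375 = ZAR 7,591,134.38.
The quoted forward undervalues CHF, so borrow CHF, convert to ZAR at spot, deposit the ZAR at 1.79%, and buy CHF forward at 15.197 to cover the loan.
The gap between the two covered legs is ZAR 77,814.

ZAR 77,814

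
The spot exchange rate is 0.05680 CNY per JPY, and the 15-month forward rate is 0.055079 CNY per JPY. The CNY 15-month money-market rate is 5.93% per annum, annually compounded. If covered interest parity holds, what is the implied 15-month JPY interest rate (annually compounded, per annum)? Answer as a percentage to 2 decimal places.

8.57%

T = 15/12 years.
CIP gives F = S · g_CNY/g_JPY, so g_CNY/g_JPY = 0.055079/0.0568 = 0.9697007.
The CNY side grows by (1 + 0.0593)^(15/12) = 1.0746665.
That pins the JPY growth at 1.1082456.
Annualise: 1.1082456^(12/15) − 1 = 0.085697 = 8.57%.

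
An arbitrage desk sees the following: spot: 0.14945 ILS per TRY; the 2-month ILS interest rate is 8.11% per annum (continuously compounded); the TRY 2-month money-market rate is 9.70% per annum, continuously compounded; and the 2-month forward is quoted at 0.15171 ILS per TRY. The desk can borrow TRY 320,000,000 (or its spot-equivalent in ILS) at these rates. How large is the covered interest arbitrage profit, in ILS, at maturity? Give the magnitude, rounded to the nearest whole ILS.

ILS 863,615

T = 2/12 years.
Route A — deposit TRY, sell forward: 320,000,000 × 1.0162980543 × 0.15171 = ILS 49,338,424.90.
Route B — convert at spot, deposit ILS: 320,000,000 × 0.14945 × 1.0136084298 = ILS 48,474,809.55.
The quoted forward overvalues TRY, so borrow ILS, buy TRY at spot, deposit the TRY at 9.70%, and sell the proceeds forward at 0.15171.
Arbitrage profit = |49,338,424.90 − 48,474,809.55| = ILS 863,615.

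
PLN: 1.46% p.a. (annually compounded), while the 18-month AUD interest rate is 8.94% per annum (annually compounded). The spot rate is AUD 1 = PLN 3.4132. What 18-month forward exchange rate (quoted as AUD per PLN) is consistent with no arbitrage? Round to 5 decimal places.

T = 18/12 years.
PLN growth factor: (1 + 0.0146)^(18/12) = 1.0219797.
AUD accumulates by (1 + 0.0894)^(18/12) = 1.1370539.
CIP: F = S · (grow PLN)/(grow AUD) = 3.4132 × 1.0219797/1.1370539 = 3.067771 PLN per AUD.
Quoted the other way: 1/3.067771 = 0.32597 AUD per PLN.

0.32597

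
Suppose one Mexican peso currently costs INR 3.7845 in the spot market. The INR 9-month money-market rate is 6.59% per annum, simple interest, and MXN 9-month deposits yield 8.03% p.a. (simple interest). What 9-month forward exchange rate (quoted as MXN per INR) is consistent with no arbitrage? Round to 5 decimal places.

0.26696

T = 9/12 years.
INR accumulates by 1 + 0.0659×9/12 = 1.049425.
MXN accumulates by 1 + 0.0803×9/12 = 1.060225.
Forward (INR per MXN) = 3.7845 × 1.049425 / 1.060225 = 3.745949.
Quoted the other way: 1/3.745949 = 0.26696 MXN per INR.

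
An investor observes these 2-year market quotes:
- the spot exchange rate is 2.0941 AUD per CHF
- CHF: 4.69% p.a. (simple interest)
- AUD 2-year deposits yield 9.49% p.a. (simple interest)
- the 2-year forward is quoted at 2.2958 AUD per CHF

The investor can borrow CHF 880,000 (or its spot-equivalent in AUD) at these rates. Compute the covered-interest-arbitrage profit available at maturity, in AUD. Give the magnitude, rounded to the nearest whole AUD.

AUD 17,236

T = 2 years.
Keep in CHF, deliver into the forward: 880,000·1.093800·2.2958 = AUD 2,209,808.52.
Swap to AUD now, deposit: 880,000·2.0941·1.189800 = AUD 2,192,572.96.
The quoted forward overvalues CHF, so borrow AUD, buy CHF at spot, deposit the CHF at 4.69%, and sell the proceeds forward at 2.2958.
Profit = 2,209,808.52 − 2,192,572.96 = AUD 17,236.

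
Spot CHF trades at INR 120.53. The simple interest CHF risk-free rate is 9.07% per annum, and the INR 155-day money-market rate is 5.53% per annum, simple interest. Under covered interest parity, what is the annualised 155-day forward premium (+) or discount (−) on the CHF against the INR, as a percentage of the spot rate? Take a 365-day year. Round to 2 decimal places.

T = 155/365 years.
CIP forward (INR per CHF) = 120.53 × 1.0234836/1.0385164 = 118.78530.
(F − S)/S ÷ T = (118.78530 − 120.53)/120.53/(155/365) = -0.034087 → -3.41%.

-3.41%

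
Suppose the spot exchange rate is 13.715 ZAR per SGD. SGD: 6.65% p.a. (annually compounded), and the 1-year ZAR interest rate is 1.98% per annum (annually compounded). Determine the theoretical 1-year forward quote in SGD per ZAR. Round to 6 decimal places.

0.076252

T = 1 year.
Growth of 1 ZAR over T: (1 + 0.0198)^1 = 1.019800.
SGD accumulates by (1 + 0.0665)^1 = 1.066500.
CIP: F = S · (grow ZAR)/(grow SGD) = 13.715 × 1.019800/1.066500 = 13.11445 ZAR per SGD.
Quoted the other way: 1/13.11445 = 0.076252 SGD per ZAR.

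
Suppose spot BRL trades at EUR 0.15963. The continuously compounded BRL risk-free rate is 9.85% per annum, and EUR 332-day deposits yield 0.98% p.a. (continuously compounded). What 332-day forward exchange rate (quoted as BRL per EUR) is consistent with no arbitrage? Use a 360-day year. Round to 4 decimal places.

6.7985

T = 332/360 years.
EUR accumulates by e^(0.0098×332/360) = 1.0090787.
BRL growth factor: e^(0.0985×332/360) = 1.0950926.
CIP: F = S · (grow EUR)/(grow BRL) = 0.15963 × 1.0090787/1.0950926 = 0.1470919 EUR per BRL.
Invert for BRL per EUR: 1 / 0.1470919 = 6.7985.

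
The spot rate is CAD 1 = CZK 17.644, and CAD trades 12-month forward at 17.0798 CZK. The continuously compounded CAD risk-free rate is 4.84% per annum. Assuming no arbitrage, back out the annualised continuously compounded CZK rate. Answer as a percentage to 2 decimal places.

1.59%

T = 1 year.
F/S = 17.0798/17.644 = 0.9680231 = (growth of CZK) / (growth of CAD).
The CAD side grows by e^(0.0484×1) = 1.0495904.
Hence g_CZK = 1.0160278.
Take logs: ln 1.0160278 / 1 = 0.015901, so 1.59%.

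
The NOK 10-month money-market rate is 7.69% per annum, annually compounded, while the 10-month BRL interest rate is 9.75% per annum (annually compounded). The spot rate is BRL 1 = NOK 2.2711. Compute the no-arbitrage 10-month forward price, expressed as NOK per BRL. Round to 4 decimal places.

T = 10/12 years.
NOK accumulates by (1 + 0.0769)^(10/12) = 1.0636845.
BRL growth factor: (1 + 0.0975)^(10/12) = 1.0806136.
CIP: F = S · (grow NOK)/(grow BRL) = 2.2711 × 1.0636845/1.0806136 = 2.235521 NOK per BRL.

2.2355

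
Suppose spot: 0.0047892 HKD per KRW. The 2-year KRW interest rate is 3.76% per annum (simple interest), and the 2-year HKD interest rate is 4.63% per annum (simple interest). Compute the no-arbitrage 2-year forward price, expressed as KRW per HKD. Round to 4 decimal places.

T = 2 years.
HKD accumulates by 1 + 0.0463×2 = 1.092600.
KRW accumulates by 1 + 0.0376×2 = 1.075200.
So F = 0.0047892 × 1.092600 / 1.075200 = 0.00486670379 (HKD/KRW).
Invert for KRW per HKD: 1 / 0.00486670379 = 205.4779.

205.4779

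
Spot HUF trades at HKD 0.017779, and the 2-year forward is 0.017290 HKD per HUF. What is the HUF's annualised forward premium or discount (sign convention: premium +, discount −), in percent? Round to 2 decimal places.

-1.38%

T = 2 years.
HUF trades forward at -2.75044% vs spot over the period.
Per annum: -0.0275044 / 2 = -0.013752 = -1.38%.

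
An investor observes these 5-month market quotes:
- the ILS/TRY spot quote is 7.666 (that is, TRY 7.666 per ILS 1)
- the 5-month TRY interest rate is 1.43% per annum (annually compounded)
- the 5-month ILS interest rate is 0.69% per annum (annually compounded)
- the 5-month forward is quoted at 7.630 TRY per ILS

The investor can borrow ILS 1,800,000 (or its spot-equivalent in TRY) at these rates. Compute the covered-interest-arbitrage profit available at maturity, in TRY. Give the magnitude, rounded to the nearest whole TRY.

T = 5/12 years.
Invest the ILS and cover forward: 1,800,000 × 1.002869235 × 7.630 = TRY 13,773,406.07.
Convert at spot and invest in TRY: 1,800,000 × 7.666 × 1.005933668 = TRY 13,880,677.50.
The quoted forward undervalues ILS, so borrow ILS, convert to TRY at spot, deposit the TRY at 1.43%, and buy ILS forward at 7.630 to cover the loan.
The gap between the two covered legs is TRY 107,271.

TRY 107,271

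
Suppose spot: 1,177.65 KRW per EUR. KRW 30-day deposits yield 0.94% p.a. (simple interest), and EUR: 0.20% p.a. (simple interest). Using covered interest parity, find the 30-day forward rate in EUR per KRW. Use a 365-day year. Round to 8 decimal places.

0.00084863

T = 30/365 years.
KRW accumulates by 1 + 0.0094×30/365 = 1.0007726.
Growth of 1 EUR over T: 1 + 0.0020×30/365 = 1.0001644.
So F = 1177.65 × 1.0007726 / 1.0001644 = 1178.366 (KRW/EUR).
Quoted the other way: 1/1178.366 = 0.00084863 EUR per KRW.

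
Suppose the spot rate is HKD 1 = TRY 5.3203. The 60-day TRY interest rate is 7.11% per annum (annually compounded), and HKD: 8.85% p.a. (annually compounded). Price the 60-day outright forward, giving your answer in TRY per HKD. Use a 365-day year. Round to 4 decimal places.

T = 60/365 years.
TRY growth factor: (1 + 0.0711)^(60/365) = 1.0113549.
Growth of 1 HKD over T: (1 + 0.0885)^(60/365) = 1.0140374.
Forward (TRY per HKD) = 5.3203 × 1.0113549 / 1.0140374 = 5.306226.

5.3062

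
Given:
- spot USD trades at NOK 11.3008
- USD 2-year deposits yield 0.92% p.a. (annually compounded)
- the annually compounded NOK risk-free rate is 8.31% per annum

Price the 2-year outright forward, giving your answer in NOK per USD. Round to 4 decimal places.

13.0164

T = 2 years.
NOK accumulates by (1 + 0.0831)^2 = 1.17310561.
USD growth factor: (1 + 0.0092)^2 = 1.01848464.
Forward (NOK per USD) = 11.3008 × 1.17310561 / 1.01848464 = 13.016428.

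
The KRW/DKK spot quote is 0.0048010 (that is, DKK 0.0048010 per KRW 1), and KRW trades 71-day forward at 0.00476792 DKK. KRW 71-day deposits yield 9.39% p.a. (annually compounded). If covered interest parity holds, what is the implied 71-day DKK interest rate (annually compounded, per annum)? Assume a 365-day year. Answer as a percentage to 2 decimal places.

5.57%

T = 71/365 years.
CIP gives F = S · g_DKK/g_KRW, so g_DKK/g_KRW = 0.00476792/0.004801 = 0.9931098.
The KRW side grows by (1 + 0.0939)^(71/365) = 1.0176114.
That pins the DKK growth at 1.0105999.
r = 1.0105999^(365/71) − 1 = 0.055702 → 5.57%.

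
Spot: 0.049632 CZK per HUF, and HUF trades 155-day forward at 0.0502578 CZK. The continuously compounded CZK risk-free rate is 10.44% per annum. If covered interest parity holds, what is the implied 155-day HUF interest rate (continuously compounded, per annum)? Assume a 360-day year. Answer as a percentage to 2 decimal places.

T = 155/360 years.
F/S = 0.0502578/0.049632 = 1.0126088 = (growth of CZK) / (growth of HUF).
The CZK side grows by e^(0.1044×155/360) = 1.0459756.
Hence g_HUF = 1.0329513.
Take logs: ln 1.0329513 / (155/360) = 0.075298, so 7.53%.

7.53%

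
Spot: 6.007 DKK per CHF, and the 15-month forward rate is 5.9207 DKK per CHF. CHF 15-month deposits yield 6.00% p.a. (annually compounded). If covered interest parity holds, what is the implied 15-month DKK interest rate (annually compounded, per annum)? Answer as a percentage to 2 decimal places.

4.78%

T = 15/12 years.
CIP gives F = S · g_DKK/g_CHF, so g_DKK/g_CHF = 5.9207/6.007 = 0.9856334.
The CHF side grows by (1 + 0.0600)^(15/12) = 1.0755543.
So the DKK growth factor = 1.0601022.
Annualise: 1.0601022^(12/15) − 1 = 0.047800 = 4.78%.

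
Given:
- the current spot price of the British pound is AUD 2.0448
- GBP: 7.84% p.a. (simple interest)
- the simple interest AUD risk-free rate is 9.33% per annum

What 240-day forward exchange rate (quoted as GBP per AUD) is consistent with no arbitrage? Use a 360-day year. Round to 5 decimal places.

0.48447

T = 240/360 years.
AUD accumulates by 1 + 0.0933×240/360 = 1.062200.
GBP growth factor: 1 + 0.0784×240/360 = 1.0522667.
CIP: F = S · (grow AUD)/(grow GBP) = 2.0448 × 1.062200/1.0522667 = 2.064103 AUD per GBP.
Quoted the other way: 1/2.064103 = 0.48447 GBP per AUD.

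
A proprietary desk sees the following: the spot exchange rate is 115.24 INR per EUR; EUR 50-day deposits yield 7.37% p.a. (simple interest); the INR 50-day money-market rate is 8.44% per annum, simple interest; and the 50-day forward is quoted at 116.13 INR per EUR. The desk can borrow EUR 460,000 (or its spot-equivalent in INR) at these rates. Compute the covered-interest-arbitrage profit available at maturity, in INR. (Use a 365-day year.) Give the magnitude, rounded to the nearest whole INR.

INR 335,833

T = 50/365 years.
Route A — deposit EUR, sell forward: 460,000 × 1.0100958904 × 116.13 = INR 53,959,120.45.
Route B — convert at spot, deposit INR: 460,000 × 115.24 × 1.0115616438 = INR 53,623,287.36.
The quoted forward overvalues EUR, so borrow INR, buy EUR at spot, deposit the EUR at 7.37%, and sell the proceeds forward at 116.13.
Profit = 53,959,120.45 − 53,623,287.36 = INR 335,833.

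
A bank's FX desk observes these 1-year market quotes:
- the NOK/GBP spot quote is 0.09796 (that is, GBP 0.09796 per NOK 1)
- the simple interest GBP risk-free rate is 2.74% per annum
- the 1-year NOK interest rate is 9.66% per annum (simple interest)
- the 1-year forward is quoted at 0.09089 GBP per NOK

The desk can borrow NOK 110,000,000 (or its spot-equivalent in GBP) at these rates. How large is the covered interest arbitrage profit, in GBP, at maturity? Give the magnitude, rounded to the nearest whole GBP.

GBP 107,154

T = 1 year.
Route A — deposit NOK, sell forward: 110,000,000 × 1.096600 × 0.09089 = GBP 10,963,697.14.
Route B — convert at spot, deposit GBP: 110,000,000 × 0.09796 × 1.027400 = GBP 11,070,851.44.
The quoted forward undervalues NOK, so borrow NOK, convert to GBP at spot, deposit the GBP at 2.74%, and buy NOK forward at 0.09089 to cover the loan.
The gap between the two covered legs is GBP 107,154.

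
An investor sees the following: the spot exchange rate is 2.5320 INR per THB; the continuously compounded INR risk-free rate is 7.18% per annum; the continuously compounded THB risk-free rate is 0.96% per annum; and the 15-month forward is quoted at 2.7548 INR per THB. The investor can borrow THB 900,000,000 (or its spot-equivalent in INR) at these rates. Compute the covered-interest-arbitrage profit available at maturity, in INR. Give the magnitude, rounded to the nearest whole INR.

INR 16,469,983

T = 15/12 years.
Keep in THB, deliver into the forward: 900,000,000·1.012072288866·2.7548 = INR 2,509,251,067.23.
Swap to INR now, deposit: 900,000,000·2.5320·1.093900774324 = INR 2,492,781,084.53.
The quoted forward overvalues THB, so borrow INR, buy THB at spot, deposit the THB at 0.96%, and sell the proceeds forward at 2.7548.
The gap between the two covered legs is INR 16,469,983.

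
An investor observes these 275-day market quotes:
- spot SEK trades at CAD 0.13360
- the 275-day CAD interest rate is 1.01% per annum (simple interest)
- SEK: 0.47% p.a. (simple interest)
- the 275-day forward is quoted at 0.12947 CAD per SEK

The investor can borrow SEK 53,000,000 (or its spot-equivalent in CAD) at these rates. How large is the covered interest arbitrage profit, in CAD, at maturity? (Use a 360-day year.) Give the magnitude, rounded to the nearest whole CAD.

CAD 248,884

T = 275/360 years.
Invest the SEK and cover forward: 53,000,000 × 1.003590278 × 0.12947 = CAD 6,886,546.16.
Convert at spot and invest in CAD: 53,000,000 × 0.13360 × 1.007715278 = CAD 7,135,430.34.
The quoted forward undervalues SEK, so borrow SEK, convert to CAD at spot, deposit the CAD at 1.01%, and buy SEK forward at 0.12947 to cover the loan.
Profit = 7,135,430.34 − 6,886,546.16 = CAD 248,884.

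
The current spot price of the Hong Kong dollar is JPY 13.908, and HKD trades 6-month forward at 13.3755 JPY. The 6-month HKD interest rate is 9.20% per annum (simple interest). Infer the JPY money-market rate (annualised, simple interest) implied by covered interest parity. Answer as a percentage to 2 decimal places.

T = 6/12 years.
CIP gives F = S · g_JPY/g_HKD, so g_JPY/g_HKD = 13.3755/13.908 = 0.9617127.
HKD growth factor: 1 + 0.0920×6/12 = 1.046000.
Hence g_JPY = 1.0059515.
(1.0059515 − 1)/T = 0.011903, i.e. 1.19%.

1.19%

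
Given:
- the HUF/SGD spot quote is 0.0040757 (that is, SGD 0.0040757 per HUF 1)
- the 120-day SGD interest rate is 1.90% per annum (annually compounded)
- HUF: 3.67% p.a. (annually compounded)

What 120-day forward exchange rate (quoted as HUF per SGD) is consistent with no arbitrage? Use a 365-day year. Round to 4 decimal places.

T = 120/365 years.
Growth of 1 SGD over T: (1 + 0.0190)^(120/365) = 1.006207159.
Growth of 1 HUF over T: (1 + 0.0367)^(120/365) = 1.011920104.
Forward (SGD per HUF) = 0.0040757 × 1.006207159 / 1.011920104 = 0.00405269003.
Quoted the other way: 1/0.00405269003 = 246.7497 HUF per SGD.

246.7497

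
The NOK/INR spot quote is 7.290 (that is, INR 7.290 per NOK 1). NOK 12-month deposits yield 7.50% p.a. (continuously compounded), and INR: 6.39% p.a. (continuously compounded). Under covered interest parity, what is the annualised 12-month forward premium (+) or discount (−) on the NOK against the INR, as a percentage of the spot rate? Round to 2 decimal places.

T = 1 year.
F = S · g_INR/g_NOK = 7.29 × 1.0659858/1.0778842 = 7.209528.
Annualised premium = (F − S)/S × (1/T) = (7.209528 − 7.29)/7.29 ÷ 1 = -1.10%.

-1.10%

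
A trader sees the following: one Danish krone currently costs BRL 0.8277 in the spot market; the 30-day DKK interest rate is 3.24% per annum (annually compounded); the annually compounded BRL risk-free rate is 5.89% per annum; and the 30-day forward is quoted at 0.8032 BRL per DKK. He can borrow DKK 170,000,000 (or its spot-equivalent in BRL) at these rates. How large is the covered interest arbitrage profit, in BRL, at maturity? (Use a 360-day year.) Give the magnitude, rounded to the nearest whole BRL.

T = 30/360 years.
Keep in DKK, deliver into the forward: 170,000,000·1.00266071584·0.8032 = BRL 136,907,304.78.
Swap to BRL now, deposit: 170,000,000·0.8277·1.00478061028 = BRL 141,381,674.89.
The quoted forward undervalues DKK, so borrow DKK, convert to BRL at spot, deposit the BRL at 5.89%, and buy DKK forward at 0.8032 to cover the loan.
The gap between the two covered legs is BRL 4,474,370.

BRL 4,474,370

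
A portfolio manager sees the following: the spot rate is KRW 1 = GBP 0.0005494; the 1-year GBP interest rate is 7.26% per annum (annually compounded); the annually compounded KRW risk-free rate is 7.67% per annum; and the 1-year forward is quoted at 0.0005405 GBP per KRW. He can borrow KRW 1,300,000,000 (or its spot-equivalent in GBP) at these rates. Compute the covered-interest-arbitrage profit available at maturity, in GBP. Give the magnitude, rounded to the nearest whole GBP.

GBP 9,529

T = 1 year.
Route A — deposit KRW, sell forward: 1,300,000,000 × 1.076700 × 0.0005405 = GBP 756,543.26.
Route B — convert at spot, deposit GBP: 1,300,000,000 × 0.0005494 × 1.072600 = GBP 766,072.37.
The quoted forward undervalues KRW, so borrow KRW, convert to GBP at spot, deposit the GBP at 7.26%, and buy KRW forward at 0.0005405 to cover the loan.
Arbitrage profit = |756,543.26 − 766,072.37| = GBP 9,529.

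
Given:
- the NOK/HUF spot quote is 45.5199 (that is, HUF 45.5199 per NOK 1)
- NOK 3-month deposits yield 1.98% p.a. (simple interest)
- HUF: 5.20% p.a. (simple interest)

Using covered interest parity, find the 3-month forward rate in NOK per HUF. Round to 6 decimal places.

0.021794

T = 3/12 years.
HUF growth factor: 1 + 0.0520×3/12 = 1.013000.
NOK growth factor: 1 + 0.0198×3/12 = 1.004950.
So F = 45.5199 × 1.013000 / 1.004950 = 45.88453 (HUF/NOK).
Quoted the other way: 1/45.88453 = 0.021794 NOK per HUF.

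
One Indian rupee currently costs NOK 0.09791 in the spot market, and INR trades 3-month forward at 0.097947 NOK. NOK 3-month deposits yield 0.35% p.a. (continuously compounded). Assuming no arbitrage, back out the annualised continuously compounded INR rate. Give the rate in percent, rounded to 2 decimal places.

0.20%

T = 3/12 years.
By CIP, F/S equals the NOK-to-INR growth ratio: 0.097947/0.09791 = 1.0003779.
NOK growth factor: e^(0.0035×3/12) = 1.0008754.
That pins the INR growth at 1.0004973.
r = ln(1.0004973)/(3/12) = 0.001989 → 0.20%.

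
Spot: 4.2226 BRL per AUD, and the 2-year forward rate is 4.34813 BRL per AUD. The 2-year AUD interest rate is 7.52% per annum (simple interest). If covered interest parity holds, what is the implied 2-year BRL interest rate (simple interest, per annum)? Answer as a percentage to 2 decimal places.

9.23%

T = 2 years.
CIP gives F = S · g_BRL/g_AUD, so g_BRL/g_AUD = 4.34813/4.2226 = 1.0297281.
AUD growth factor: 1 + 0.0752×2 = 1.150400.
That pins the BRL growth at 1.1845992.
r = (1.1845992 − 1)/2 = 0.092300 → 9.23%.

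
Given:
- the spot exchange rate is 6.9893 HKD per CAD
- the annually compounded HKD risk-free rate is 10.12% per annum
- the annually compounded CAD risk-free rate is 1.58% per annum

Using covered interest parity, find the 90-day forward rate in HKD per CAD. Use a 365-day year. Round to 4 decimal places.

T = 90/365 years.
HKD accumulates by (1 + 0.1012)^(90/365) = 1.0240547.
CAD growth factor: (1 + 0.0158)^(90/365) = 1.0038729.
So F = 6.9893 × 1.0240547 / 1.0038729 = 7.129812 (HKD/CAD).

7.1298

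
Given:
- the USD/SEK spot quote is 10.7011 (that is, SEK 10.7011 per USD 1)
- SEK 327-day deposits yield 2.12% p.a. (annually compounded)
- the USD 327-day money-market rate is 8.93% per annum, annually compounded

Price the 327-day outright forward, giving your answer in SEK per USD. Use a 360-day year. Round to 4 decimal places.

10.0916

T = 327/360 years.
SEK accumulates by (1 + 0.0212)^(327/360) = 1.0192381.
Growth of 1 USD over T: (1 + 0.0893)^(327/360) = 1.08079248.
So F = 10.7011 × 1.0192381 / 1.08079248 = 10.091640 (SEK/USD).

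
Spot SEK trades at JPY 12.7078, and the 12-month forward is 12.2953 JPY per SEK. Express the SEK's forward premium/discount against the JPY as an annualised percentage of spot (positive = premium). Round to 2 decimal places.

-3.25%

T = 1 year.
SEK trades forward at -3.24604% vs spot over the period.
Per annum: -0.0324604 / 1 = -0.032460 = -3.25%.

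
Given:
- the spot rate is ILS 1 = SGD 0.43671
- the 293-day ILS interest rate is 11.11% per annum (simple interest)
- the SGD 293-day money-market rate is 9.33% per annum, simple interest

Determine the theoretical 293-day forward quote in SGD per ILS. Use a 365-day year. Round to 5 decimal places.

0.43098

T = 293/365 years.
SGD growth factor: 1 + 0.0933×293/365 = 1.0748956.
ILS accumulates by 1 + 0.1111×293/365 = 1.0891844.
CIP: F = S · (grow SGD)/(grow ILS) = 0.43671 × 1.0748956/1.0891844 = 0.4309809 SGD per ILS.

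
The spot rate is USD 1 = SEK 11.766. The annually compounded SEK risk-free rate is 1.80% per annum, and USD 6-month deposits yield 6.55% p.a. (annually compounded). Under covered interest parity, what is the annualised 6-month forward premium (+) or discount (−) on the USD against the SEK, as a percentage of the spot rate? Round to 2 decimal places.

T = 6/12 years.
F = S · g_SEK/g_USD = 11.766 × 1.0089599/1.0322306 = 11.500746.
(F − S)/S ÷ T = (11.500746 − 11.766)/11.766/(6/12) = -0.045088 → -4.51%.

-4.51%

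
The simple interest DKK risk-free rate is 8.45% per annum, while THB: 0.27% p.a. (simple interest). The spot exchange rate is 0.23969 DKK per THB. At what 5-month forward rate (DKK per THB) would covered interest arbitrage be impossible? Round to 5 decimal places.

0.24785

T = 5/12 years.
Growth of 1 DKK over T: 1 + 0.0845×5/12 = 1.0352083.
Growth of 1 THB over T: 1 + 0.0027×5/12 = 1.001125.
CIP: F = S · (grow DKK)/(grow THB) = 0.23969 × 1.0352083/1.001125 = 0.2478502 DKK per THB.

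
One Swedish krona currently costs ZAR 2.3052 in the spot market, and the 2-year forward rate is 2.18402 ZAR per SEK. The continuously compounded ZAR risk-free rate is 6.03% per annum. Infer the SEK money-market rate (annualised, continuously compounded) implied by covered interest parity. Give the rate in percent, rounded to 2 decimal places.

8.73%

T = 2 years.
F/S = 2.18402/2.3052 = 0.9474319 = (growth of ZAR) / (growth of SEK).
The ZAR side grows by e^(0.0603×2) = 1.1281736.
That pins the SEK growth at 1.1907701.
Take logs: ln 1.1907701 / 2 = 0.087300, so 8.73%.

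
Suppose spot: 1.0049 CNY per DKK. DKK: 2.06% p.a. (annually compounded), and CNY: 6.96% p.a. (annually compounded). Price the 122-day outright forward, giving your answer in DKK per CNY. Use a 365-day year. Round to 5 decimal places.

0.97965

T = 122/365 years.
CNY growth factor: (1 + 0.0696)^(122/365) = 1.0227445.
DKK accumulates by (1 + 0.0206)^(122/365) = 1.0068388.
Forward (CNY per DKK) = 1.0049 × 1.0227445 / 1.0068388 = 1.020775.
Invert for DKK per CNY: 1 / 1.020775 = 0.97965.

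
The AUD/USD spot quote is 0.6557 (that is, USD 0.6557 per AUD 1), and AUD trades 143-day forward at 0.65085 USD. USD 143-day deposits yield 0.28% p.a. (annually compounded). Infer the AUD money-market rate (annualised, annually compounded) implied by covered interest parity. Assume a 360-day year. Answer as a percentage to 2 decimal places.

T = 143/360 years.
CIP gives F = S · g_USD/g_AUD, so g_USD/g_AUD = 0.65085/0.6557 = 0.9926033.
USD growth factor: (1 + 0.0028)^(143/360) = 1.0011113.
Hence g_AUD = 1.0085714.
Annualise: 1.0085714^(360/143) − 1 = 0.021719 = 2.17%.

2.17%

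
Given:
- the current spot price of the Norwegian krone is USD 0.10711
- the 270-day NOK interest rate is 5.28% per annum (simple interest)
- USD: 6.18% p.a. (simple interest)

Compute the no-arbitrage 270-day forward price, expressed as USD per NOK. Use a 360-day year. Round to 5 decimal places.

T = 270/360 years.
USD growth factor: 1 + 0.0618×270/360 = 1.046350.
Growth of 1 NOK over T: 1 + 0.0528×270/360 = 1.039600.
So F = 0.10711 × 1.046350 / 1.039600 = 0.1078055 (USD/NOK).

0.10781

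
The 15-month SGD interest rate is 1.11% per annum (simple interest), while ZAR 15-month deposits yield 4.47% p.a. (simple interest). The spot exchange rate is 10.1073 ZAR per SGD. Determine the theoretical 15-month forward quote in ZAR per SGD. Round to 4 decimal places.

T = 15/12 years.
ZAR growth factor: 1 + 0.0447×15/12 = 1.055875.
Growth of 1 SGD over T: 1 + 0.0111×15/12 = 1.013875.
Forward (ZAR per SGD) = 10.1073 × 1.055875 / 1.013875 = 10.525997.

10.5260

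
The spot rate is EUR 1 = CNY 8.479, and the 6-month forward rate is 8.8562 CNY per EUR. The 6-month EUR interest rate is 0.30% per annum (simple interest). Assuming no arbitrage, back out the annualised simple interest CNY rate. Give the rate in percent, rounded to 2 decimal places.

9.21%

T = 6/12 years.
By CIP, F/S equals the CNY-to-EUR growth ratio: 8.8562/8.479 = 1.0444864.
EUR growth factor: 1 + 0.0030×6/12 = 1.001500.
Hence g_CNY = 1.0460531.
(1.0460531 − 1)/T = 0.092106, i.e. 9.21%.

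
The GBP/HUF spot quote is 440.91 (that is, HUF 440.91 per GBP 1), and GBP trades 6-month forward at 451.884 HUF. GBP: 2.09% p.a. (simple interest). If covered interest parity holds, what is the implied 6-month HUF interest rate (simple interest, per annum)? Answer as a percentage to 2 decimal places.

7.12%

T = 6/12 years.
CIP gives F = S · g_HUF/g_GBP, so g_HUF/g_GBP = 451.884/440.91 = 1.0248894.
The GBP side grows by 1 + 0.0209×6/12 = 1.010450.
Hence g_HUF = 1.0355995.
r = (1.0355995 − 1)/(6/12) = 0.071199 → 7.12%.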